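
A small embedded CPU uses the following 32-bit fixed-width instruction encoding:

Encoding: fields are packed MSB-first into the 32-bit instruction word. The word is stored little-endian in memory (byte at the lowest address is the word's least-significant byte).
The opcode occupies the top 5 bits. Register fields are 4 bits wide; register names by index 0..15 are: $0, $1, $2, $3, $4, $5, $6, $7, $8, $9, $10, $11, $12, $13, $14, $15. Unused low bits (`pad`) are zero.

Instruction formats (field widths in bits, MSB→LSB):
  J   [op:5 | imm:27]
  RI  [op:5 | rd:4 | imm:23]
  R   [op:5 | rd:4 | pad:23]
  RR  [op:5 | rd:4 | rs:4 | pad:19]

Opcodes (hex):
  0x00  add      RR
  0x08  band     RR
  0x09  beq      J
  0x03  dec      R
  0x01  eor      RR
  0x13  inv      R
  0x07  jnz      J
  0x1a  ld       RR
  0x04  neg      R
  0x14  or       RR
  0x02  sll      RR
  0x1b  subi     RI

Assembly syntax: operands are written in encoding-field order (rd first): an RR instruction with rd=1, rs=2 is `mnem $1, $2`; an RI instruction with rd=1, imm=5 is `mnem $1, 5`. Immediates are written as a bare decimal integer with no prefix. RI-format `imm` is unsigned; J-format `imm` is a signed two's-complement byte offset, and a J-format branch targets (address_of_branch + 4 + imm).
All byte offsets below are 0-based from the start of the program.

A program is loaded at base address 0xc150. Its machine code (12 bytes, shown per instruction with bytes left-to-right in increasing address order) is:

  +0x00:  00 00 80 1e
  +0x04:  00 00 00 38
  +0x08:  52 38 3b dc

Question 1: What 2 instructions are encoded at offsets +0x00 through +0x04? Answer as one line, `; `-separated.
[00] 00 00 80 1e → 0x1e800000
  opcode bits[31:27]=0x3: dec/R
  rd: (w>>23)&0xf=0xd → $13
[04] 00 00 00 38 → 0x38000000
  opcode bits[31:27]=0x7: jnz/J
  imm: (w>>0)&0x7ffffff=0x0 → 0

dec $13; jnz 0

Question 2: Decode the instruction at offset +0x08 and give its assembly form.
off 0x08: read 52 38 3b dc as little → 0xdc3b3852
  top 5b → 0x1b → subi [RI]
  [26:23] rd=8 = $8
  [22:0] imm=3881042 = 3881042

subi $8, 3881042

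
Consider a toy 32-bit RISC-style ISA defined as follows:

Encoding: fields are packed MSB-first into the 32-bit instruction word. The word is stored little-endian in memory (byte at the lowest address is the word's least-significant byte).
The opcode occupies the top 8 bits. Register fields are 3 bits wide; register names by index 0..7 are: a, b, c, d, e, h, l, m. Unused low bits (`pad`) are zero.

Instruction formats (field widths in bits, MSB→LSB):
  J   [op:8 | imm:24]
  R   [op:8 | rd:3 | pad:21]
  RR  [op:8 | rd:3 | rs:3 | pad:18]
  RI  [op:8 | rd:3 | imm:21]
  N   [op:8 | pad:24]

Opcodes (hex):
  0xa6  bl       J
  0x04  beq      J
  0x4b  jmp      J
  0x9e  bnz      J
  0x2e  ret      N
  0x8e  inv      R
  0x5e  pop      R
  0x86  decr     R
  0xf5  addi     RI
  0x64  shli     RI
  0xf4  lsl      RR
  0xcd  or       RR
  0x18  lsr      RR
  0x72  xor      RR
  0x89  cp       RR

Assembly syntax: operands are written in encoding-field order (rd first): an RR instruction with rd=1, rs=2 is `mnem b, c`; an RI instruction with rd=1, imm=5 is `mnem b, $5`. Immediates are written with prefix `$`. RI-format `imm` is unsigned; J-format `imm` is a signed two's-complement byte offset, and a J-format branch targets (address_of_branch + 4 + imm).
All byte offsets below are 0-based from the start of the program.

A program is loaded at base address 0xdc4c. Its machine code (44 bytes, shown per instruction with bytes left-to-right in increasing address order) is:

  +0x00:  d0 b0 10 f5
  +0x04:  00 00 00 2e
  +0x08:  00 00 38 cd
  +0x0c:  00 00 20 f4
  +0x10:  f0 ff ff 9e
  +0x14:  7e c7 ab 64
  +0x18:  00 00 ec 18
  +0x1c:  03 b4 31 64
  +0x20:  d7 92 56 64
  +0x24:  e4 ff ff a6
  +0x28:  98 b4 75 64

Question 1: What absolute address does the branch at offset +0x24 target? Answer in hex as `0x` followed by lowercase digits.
+0x24: e4 ff ff a6 ⇒ word 0xa6ffffe4 (little)
  opcode bits[31:24]=0xa6: bl/J
  [23:0] imm=16777188 (s24→-28) = $-28
  target = base 0xdc4c + off 0x24 + 4 + imm -28 = 0xdc58

0xdc58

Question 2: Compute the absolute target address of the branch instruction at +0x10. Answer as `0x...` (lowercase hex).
0xdc50

[10] f0 ff ff 9e → 0x9efffff0
  top 8b → 0x9e → bnz [J]
  [23:0] imm=16777200 (s24→-16) = $-16
  target = base 0xdc4c + off 0x10 + 4 + imm -16 = 0xdc50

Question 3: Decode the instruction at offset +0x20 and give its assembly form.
+0x20: d7 92 56 64 ⇒ word 0x645692d7 (little)
  opcode bits[31:24]=0x64: shli/RI
  [23:21] rd=2 = c
  [20:0] imm=1479383 = $1479383

shli c, $1479383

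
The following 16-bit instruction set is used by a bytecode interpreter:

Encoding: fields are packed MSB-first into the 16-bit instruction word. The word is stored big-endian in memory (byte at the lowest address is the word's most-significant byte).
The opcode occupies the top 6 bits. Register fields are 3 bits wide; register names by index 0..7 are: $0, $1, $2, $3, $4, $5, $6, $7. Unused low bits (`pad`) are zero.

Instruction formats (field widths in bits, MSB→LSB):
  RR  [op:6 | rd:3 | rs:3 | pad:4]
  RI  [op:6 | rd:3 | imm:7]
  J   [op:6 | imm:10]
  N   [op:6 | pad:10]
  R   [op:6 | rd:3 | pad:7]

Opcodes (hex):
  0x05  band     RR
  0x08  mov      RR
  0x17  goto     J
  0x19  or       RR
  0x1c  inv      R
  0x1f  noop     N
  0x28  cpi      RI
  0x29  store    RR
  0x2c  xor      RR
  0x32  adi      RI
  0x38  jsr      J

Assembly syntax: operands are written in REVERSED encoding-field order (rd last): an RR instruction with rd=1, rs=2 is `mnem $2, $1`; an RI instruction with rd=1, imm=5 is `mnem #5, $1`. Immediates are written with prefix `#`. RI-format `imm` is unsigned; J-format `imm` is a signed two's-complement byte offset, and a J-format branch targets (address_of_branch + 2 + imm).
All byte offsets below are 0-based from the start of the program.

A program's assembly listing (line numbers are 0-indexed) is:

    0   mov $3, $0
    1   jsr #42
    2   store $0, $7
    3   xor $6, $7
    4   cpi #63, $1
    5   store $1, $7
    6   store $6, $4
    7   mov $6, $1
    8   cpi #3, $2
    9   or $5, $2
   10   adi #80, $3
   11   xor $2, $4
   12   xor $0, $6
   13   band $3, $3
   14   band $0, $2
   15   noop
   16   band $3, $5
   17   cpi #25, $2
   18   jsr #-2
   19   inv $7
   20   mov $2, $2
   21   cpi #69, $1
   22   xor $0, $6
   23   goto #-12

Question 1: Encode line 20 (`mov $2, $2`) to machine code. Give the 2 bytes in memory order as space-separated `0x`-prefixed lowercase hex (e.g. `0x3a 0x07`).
0x21 0x20

L20: mov op=0x8:6|rd=2:3|rs=2:3|pad=0:4 ⇒ 0x2120 ⇒ big 21 20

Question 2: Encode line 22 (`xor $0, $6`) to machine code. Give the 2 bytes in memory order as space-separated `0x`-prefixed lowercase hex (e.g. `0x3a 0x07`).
0xb3 0x00

line 22 (xor): pack op=0x2c:6|rd=6:3|rs=0:3|pad=0:4 = 0xb300; big→ b3 00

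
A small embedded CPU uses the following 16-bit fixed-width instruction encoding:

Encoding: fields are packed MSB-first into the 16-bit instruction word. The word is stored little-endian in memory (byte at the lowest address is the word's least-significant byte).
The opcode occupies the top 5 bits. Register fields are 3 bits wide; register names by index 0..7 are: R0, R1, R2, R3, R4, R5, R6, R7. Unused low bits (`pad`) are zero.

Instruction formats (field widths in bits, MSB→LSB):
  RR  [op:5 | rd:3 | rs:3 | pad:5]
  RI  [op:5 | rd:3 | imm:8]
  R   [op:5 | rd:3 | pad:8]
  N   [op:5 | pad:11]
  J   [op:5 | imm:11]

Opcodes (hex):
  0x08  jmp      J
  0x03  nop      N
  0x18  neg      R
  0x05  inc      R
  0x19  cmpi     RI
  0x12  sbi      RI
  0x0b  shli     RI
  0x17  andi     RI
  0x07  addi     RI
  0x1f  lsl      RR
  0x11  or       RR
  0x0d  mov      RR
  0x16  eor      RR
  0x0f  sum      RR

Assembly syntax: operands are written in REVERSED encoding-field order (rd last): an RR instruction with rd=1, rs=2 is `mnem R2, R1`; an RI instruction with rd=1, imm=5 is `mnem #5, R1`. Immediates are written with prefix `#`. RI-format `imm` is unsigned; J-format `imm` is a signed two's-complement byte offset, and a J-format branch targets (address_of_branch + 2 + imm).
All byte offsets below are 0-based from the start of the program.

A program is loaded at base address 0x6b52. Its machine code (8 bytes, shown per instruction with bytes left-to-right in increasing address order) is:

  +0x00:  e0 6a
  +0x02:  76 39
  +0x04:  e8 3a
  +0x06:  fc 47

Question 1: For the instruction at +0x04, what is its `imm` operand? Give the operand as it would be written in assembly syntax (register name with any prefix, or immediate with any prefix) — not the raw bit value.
@+04  little-endian(e8 3a) = 0x3ae8
  top 5b → 0x7 → addi [RI]
  rd: (w>>8)&0x7=0x2 → R2
  imm: (w>>0)&0xff=0xe8 → #232

#232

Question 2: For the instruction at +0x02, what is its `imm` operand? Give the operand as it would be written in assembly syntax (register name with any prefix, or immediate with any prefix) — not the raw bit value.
#118

[02] 76 39 → 0x3976
  opcode bits[15:11]=0x7: addi/RI
  [10:8] rd=1 = R1
  [7:0] imm=118 = #118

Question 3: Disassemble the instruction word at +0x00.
mov R7, R2

@+00  little-endian(e0 6a) = 0x6ae0
  opcode bits[15:11]=0xd: mov/RR
  [10:8] rd=2 = R2
  [7:5] rs=7 = R7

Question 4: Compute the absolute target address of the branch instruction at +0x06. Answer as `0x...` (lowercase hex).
off 0x06: read fc 47 as little → 0x47fc
  opcode bits[15:11]=0x8: jmp/J
  imm: (w>>0)&0x7ff=0x7fc (s11→-4) → #-4
  target = base 0x6b52 + off 0x06 + 2 + imm -4 = 0x6b56

0x6b56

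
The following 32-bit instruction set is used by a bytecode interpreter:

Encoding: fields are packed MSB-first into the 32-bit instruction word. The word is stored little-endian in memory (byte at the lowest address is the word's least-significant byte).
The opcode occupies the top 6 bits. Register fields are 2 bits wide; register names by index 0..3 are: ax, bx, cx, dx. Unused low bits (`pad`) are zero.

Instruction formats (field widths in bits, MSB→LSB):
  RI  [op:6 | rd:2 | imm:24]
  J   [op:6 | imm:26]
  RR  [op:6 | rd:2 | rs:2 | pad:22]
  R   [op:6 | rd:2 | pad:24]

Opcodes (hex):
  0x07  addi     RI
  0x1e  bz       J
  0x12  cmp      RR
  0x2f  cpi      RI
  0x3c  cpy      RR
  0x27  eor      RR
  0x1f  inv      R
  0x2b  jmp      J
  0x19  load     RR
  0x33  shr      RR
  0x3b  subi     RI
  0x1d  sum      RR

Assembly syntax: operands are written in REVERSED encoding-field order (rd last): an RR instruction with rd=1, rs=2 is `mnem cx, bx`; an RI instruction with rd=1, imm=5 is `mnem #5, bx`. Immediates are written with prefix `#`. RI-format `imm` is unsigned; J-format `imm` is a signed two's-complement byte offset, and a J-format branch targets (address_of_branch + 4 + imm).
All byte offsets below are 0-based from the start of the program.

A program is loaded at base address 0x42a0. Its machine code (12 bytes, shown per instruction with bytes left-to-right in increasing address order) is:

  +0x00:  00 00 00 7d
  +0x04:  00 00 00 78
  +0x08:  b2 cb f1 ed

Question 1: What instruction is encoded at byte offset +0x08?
subi #15846322, bx

[08] b2 cb f1 ed → 0xedf1cbb2
  opcode bits[31:26]=0x3b: subi/RI
  rd@[25:24]=0x1 ⇒ bx
  imm@[23:0]=0xf1cbb2 ⇒ #15846322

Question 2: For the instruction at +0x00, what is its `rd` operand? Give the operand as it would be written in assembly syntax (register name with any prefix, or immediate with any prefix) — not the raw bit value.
+0x00: 00 00 00 7d ⇒ word 0x7d000000 (little)
  top 6b → 0x1f → inv [R]
  [25:24] rd=1 = bx

bx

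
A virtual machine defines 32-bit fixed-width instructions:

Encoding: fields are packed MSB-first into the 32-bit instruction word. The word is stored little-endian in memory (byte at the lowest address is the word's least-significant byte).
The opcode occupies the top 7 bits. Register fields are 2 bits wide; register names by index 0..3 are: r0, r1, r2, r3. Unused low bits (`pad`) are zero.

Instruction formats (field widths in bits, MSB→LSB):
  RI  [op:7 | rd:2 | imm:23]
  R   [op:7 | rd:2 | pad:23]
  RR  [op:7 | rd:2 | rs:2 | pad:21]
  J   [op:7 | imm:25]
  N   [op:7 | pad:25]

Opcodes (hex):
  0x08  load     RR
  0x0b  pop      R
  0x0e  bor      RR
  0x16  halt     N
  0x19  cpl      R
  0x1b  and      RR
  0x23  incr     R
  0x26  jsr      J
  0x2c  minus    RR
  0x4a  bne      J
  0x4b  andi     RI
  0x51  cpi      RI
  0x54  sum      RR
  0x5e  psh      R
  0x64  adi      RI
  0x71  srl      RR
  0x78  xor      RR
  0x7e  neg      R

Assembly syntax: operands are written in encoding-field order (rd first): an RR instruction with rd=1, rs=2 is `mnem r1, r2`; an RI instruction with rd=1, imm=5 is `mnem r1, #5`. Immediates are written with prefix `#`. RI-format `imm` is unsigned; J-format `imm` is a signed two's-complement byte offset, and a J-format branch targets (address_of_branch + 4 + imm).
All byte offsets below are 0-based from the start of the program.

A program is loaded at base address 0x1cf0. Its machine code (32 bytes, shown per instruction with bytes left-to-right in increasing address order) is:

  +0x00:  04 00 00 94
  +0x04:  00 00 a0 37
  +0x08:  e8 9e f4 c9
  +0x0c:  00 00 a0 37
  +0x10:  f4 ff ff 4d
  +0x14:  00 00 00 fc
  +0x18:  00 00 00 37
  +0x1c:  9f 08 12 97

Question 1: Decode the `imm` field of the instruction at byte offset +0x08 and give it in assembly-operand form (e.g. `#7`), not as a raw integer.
#7642856

[08] e8 9e f4 c9 → 0xc9f49ee8
  op=0xc9f49ee8>>25=0x64 ⇒ adi (RI)
  [24:23] rd=3 = r3
  [22:0] imm=7642856 = #7642856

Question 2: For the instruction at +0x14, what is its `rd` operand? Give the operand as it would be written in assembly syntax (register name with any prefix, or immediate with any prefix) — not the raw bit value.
[14] 00 00 00 fc → 0xfc000000
  opcode bits[31:25]=0x7e: neg/R
  rd: (w>>23)&0x3=0x0 → r0

r0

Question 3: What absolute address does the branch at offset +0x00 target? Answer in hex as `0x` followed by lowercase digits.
0x1cf8

@+00  little-endian(04 00 00 94) = 0x94000004
  opcode bits[31:25]=0x4a: bne/J
  imm@[24:0]=0x4 ⇒ #4
  target = base 0x1cf0 + off 0x00 + 4 + imm 4 = 0x1cf8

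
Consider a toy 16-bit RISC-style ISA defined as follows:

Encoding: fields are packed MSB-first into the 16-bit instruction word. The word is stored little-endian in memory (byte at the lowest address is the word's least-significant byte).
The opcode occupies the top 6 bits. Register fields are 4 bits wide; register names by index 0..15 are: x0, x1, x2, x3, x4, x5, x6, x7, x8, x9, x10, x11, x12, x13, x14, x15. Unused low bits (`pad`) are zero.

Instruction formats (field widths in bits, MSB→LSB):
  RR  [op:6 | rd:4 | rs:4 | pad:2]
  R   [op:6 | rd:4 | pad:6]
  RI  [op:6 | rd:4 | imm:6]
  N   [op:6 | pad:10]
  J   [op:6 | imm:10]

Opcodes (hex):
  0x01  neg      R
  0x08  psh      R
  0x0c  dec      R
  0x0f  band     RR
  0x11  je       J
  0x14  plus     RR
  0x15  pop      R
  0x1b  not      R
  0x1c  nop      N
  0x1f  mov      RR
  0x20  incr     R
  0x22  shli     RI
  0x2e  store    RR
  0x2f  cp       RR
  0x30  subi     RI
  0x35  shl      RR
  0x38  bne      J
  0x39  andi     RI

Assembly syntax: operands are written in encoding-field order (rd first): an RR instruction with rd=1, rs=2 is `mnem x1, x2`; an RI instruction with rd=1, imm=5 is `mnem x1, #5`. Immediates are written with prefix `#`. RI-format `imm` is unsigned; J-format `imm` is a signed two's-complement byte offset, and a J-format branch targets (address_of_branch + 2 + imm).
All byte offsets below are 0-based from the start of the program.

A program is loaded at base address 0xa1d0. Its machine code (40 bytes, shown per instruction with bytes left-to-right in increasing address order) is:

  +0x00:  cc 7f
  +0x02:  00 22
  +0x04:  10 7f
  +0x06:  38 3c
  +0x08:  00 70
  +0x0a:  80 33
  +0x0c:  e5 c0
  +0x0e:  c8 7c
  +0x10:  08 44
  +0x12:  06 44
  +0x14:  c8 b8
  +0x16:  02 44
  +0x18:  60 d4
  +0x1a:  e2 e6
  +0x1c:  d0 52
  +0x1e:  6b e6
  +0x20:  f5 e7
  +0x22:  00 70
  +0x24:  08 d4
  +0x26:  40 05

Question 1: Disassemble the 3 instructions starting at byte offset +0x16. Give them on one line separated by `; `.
je #2; shl x1, x8; andi x11, #34

[16] 02 44 → 0x4402
  top 6b → 0x11 → je [J]
  [9:0] imm=2 = #2
[18] 60 d4 → 0xd460
  top 6b → 0x35 → shl [RR]
  [9:6] rd=1 = x1
  [5:2] rs=8 = x8
[1a] e2 e6 → 0xe6e2
  top 6b → 0x39 → andi [RI]
  [9:6] rd=11 = x11
  [5:0] imm=34 = #34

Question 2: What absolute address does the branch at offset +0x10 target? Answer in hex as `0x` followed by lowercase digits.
@+10  little-endian(08 44) = 0x4408
  top 6b → 0x11 → je [J]
  [9:0] imm=8 = #8
  target = base 0xa1d0 + off 0x10 + 2 + imm 8 = 0xa1ea

0xa1ea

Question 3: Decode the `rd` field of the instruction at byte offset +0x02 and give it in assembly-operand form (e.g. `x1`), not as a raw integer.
@+02  little-endian(00 22) = 0x2200
  op=0x2200>>10=0x8 ⇒ psh (R)
  rd@[9:6]=0x8 ⇒ x8

x8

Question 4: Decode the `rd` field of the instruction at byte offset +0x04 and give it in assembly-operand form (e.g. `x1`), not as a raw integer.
x12

off 0x04: read 10 7f as little → 0x7f10
  top 6b → 0x1f → mov [RR]
  rd: (w>>6)&0xf=0xc → x12
  rs: (w>>2)&0xf=0x4 → x4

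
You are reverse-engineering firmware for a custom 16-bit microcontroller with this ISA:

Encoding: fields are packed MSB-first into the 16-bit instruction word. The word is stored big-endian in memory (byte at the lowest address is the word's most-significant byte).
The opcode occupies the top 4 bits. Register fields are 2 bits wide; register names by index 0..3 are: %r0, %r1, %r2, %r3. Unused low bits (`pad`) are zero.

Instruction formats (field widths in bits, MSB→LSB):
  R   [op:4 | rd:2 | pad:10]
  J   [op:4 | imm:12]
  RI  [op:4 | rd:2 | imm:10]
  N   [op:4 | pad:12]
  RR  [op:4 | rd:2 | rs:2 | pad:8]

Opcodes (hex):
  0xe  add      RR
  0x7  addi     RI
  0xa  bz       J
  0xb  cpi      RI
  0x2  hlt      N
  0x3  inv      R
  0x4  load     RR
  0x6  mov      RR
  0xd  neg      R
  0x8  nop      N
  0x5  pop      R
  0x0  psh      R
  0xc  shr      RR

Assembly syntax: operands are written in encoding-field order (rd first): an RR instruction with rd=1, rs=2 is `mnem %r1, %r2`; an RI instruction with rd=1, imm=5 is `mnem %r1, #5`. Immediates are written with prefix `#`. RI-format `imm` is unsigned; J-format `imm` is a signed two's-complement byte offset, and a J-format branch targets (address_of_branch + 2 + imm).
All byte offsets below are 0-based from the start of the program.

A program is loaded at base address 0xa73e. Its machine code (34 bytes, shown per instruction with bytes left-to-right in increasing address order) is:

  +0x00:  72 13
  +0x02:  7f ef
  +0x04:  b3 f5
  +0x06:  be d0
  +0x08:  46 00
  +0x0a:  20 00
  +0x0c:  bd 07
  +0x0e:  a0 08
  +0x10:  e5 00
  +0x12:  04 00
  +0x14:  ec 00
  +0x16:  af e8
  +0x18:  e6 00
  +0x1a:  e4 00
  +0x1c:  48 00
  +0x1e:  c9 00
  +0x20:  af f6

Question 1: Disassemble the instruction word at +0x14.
add %r3, %r0

[14] ec 00 → 0xec00
  op=0xec00>>12=0xe ⇒ add (RR)
  rd@[11:10]=0x3 ⇒ %r3
  rs@[9:8]=0x0 ⇒ %r0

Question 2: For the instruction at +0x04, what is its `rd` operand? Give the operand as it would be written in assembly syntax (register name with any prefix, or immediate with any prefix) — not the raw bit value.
%r0

[04] b3 f5 → 0xb3f5
  top 4b → 0xb → cpi [RI]
  rd@[11:10]=0x0 ⇒ %r0
  imm@[9:0]=0x3f5 ⇒ #1013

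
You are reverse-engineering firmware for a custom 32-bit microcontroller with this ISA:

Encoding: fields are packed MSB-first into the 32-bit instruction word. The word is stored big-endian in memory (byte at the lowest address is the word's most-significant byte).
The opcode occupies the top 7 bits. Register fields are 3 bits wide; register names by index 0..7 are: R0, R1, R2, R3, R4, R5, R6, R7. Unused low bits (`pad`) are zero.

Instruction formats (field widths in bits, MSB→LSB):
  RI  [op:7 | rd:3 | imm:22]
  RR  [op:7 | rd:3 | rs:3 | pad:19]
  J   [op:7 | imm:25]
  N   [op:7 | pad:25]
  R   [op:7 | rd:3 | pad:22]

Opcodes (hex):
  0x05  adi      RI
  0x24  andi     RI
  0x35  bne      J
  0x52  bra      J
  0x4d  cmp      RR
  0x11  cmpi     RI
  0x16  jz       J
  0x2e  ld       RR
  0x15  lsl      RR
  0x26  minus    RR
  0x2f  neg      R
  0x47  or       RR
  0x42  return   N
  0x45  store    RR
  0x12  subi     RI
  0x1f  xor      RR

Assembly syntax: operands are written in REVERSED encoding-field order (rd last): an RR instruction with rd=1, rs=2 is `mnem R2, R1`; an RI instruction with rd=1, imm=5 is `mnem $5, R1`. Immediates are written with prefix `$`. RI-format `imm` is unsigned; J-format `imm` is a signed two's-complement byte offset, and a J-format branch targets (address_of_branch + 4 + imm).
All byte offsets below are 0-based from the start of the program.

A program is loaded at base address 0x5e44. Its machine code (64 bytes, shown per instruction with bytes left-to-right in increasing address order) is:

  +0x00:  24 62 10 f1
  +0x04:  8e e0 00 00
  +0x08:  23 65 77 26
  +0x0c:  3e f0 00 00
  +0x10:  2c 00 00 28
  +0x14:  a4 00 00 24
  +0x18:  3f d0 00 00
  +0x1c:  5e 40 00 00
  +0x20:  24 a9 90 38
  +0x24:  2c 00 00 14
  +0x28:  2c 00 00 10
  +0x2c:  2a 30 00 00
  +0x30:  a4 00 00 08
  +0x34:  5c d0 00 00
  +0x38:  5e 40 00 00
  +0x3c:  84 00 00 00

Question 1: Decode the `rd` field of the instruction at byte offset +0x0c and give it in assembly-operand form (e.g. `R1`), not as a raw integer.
R3

off 0x0c: read 3e f0 00 00 as big → 0x3ef00000
  top 7b → 0x1f → xor [RR]
  rd@[24:22]=0x3 ⇒ R3
  rs@[21:19]=0x6 ⇒ R6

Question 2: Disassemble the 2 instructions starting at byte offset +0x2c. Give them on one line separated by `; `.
lsl R6, R0; bra $8

[2c] 2a 30 00 00 → 0x2a300000
  opcode bits[31:25]=0x15: lsl/RR
  [24:22] rd=0 = R0
  [21:19] rs=6 = R6
[30] a4 00 00 08 → 0xa4000008
  opcode bits[31:25]=0x52: bra/J
  [24:0] imm=8 = $8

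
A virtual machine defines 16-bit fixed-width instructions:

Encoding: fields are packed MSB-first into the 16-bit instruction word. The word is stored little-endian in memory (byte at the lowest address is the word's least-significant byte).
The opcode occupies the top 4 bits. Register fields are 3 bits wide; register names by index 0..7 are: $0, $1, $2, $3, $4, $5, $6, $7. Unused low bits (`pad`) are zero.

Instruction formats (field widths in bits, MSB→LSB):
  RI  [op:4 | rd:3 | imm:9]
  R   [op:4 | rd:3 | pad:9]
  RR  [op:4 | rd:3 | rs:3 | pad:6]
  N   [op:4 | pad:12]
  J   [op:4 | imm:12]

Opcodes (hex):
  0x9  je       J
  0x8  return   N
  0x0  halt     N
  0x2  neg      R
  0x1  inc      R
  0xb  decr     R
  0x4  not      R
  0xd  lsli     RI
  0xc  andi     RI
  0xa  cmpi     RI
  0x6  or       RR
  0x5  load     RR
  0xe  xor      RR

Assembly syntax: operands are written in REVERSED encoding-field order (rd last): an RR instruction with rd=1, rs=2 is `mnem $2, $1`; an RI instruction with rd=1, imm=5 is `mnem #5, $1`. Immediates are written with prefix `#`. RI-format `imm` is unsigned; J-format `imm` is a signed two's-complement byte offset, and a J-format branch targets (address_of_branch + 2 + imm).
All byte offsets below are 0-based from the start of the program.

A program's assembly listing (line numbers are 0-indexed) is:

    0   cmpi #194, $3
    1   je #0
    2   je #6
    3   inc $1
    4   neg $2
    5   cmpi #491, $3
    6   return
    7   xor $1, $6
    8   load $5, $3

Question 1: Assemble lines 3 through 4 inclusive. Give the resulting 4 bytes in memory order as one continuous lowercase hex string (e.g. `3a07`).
line 3 (inc): pack op=0x1:4|rd=1:3|pad=0:9 = 0x1200; little→ 00 12
line 4 (neg): pack op=0x2:4|rd=2:3|pad=0:9 = 0x2400; little→ 00 24

00120024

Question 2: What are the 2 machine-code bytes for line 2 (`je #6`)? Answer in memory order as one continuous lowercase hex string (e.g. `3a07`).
line 2 (je): pack op=0x9:4|imm=6:12 = 0x9006; little→ 06 90

0690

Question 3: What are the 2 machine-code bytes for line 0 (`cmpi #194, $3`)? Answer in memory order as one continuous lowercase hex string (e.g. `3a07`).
L0: cmpi op=0xa:4|rd=3:3|imm=194:9 ⇒ 0xa6c2 ⇒ little c2 a6

c2a6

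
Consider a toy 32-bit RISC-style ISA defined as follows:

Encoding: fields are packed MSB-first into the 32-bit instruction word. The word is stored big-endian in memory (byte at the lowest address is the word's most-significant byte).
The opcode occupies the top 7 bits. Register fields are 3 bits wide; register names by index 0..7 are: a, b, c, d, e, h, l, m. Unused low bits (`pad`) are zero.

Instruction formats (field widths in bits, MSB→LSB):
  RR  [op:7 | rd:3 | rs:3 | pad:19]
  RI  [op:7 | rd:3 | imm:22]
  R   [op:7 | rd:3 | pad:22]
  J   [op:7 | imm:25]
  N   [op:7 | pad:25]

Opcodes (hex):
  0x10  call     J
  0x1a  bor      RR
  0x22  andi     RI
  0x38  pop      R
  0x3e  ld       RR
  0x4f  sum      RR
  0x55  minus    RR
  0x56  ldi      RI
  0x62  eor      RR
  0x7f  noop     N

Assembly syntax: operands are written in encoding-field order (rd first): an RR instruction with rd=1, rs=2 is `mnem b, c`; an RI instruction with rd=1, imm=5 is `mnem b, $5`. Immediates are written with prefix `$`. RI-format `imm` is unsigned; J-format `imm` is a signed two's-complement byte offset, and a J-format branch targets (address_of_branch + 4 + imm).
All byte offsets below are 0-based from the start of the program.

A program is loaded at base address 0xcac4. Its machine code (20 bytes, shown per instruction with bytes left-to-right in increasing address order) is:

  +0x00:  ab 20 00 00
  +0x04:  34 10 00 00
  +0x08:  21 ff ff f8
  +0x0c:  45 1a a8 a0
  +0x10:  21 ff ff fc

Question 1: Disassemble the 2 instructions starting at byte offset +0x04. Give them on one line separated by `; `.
[04] 34 10 00 00 → 0x34100000
  op=0x34100000>>25=0x1a ⇒ bor (RR)
  [24:22] rd=0 = a
  [21:19] rs=2 = c
[08] 21 ff ff f8 → 0x21fffff8
  op=0x21fffff8>>25=0x10 ⇒ call (J)
  [24:0] imm=33554424 (s25→-8) = $-8

bor a, c; call $-8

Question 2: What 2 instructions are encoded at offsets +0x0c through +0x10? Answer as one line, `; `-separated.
andi e, $1747104; call $-4

off 0x0c: read 45 1a a8 a0 as big → 0x451aa8a0
  top 7b → 0x22 → andi [RI]
  rd@[24:22]=0x4 ⇒ e
  imm@[21:0]=0x1aa8a0 ⇒ $1747104
off 0x10: read 21 ff ff fc as big → 0x21fffffc
  top 7b → 0x10 → call [J]
  imm@[24:0]=0x1fffffc (s25→-4) ⇒ $-4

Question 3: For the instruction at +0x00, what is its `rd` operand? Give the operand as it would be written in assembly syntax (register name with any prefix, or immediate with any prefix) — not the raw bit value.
off 0x00: read ab 20 00 00 as big → 0xab200000
  opcode bits[31:25]=0x55: minus/RR
  rd: (w>>22)&0x7=0x4 → e
  rs: (w>>19)&0x7=0x4 → e

e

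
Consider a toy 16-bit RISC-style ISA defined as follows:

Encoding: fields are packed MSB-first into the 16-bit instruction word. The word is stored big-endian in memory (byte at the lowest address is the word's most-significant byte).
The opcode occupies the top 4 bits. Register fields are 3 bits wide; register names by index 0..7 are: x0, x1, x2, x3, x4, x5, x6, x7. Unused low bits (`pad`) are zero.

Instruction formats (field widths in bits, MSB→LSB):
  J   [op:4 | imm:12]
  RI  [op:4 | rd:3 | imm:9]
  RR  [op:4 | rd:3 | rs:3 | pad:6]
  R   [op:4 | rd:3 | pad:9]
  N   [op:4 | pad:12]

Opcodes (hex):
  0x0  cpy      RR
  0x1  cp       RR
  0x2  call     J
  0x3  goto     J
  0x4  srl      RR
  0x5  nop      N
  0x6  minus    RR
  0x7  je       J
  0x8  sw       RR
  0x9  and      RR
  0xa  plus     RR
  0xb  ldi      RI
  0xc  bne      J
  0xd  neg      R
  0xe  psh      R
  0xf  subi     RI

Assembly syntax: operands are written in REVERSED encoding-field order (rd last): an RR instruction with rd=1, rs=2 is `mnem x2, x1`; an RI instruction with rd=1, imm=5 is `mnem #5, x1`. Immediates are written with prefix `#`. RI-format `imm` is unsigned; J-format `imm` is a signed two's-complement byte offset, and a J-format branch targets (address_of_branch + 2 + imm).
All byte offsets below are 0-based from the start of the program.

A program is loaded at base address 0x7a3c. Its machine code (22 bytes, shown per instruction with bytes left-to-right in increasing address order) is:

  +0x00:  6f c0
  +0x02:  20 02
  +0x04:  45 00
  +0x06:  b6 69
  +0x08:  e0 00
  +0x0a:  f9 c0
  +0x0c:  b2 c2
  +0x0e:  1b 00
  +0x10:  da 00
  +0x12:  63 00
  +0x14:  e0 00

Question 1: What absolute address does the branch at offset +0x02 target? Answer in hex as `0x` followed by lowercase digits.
off 0x02: read 20 02 as big → 0x2002
  top 4b → 0x2 → call [J]
  imm@[11:0]=0x2 ⇒ #2
  target = base 0x7a3c + off 0x02 + 2 + imm 2 = 0x7a42

0x7a42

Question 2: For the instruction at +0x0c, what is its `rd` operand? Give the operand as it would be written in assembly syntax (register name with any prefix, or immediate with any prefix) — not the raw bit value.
off 0x0c: read b2 c2 as big → 0xb2c2
  opcode bits[15:12]=0xb: ldi/RI
  [11:9] rd=1 = x1
  [8:0] imm=194 = #194

x1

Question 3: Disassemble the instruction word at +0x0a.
subi #448, x4

@+0a  big-endian(f9 c0) = 0xf9c0
  op=0xf9c0>>12=0xf ⇒ subi (RI)
  rd@[11:9]=0x4 ⇒ x4
  imm@[8:0]=0x1c0 ⇒ #448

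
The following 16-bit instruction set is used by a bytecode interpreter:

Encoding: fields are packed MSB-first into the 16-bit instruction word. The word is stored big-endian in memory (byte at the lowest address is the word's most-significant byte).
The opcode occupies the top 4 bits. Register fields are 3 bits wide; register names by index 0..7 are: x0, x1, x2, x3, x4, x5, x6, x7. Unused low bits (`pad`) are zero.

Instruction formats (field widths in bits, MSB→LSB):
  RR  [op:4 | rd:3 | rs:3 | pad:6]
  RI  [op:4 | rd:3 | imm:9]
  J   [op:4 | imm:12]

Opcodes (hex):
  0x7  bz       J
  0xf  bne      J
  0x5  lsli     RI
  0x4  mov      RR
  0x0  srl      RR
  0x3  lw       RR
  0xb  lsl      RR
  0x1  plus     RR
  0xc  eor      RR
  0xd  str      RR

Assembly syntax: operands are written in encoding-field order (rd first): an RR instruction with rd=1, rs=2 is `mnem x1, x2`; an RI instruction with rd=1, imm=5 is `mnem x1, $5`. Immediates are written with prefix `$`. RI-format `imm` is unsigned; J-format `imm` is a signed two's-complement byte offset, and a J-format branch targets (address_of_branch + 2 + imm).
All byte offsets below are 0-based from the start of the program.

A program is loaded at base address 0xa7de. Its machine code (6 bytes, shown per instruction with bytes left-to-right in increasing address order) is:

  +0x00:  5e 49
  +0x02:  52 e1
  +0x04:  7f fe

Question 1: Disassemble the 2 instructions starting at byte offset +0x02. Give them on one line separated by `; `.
lsli x1, $225; bz $-2

off 0x02: read 52 e1 as big → 0x52e1
  opcode bits[15:12]=0x5: lsli/RI
  rd@[11:9]=0x1 ⇒ x1
  imm@[8:0]=0xe1 ⇒ $225
off 0x04: read 7f fe as big → 0x7ffe
  opcode bits[15:12]=0x7: bz/J
  imm@[11:0]=0xffe (s12→-2) ⇒ $-2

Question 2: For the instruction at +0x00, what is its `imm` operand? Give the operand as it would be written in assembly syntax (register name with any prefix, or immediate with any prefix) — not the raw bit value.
+0x00: 5e 49 ⇒ word 0x5e49 (big)
  opcode bits[15:12]=0x5: lsli/RI
  [11:9] rd=7 = x7
  [8:0] imm=73 = $73

$73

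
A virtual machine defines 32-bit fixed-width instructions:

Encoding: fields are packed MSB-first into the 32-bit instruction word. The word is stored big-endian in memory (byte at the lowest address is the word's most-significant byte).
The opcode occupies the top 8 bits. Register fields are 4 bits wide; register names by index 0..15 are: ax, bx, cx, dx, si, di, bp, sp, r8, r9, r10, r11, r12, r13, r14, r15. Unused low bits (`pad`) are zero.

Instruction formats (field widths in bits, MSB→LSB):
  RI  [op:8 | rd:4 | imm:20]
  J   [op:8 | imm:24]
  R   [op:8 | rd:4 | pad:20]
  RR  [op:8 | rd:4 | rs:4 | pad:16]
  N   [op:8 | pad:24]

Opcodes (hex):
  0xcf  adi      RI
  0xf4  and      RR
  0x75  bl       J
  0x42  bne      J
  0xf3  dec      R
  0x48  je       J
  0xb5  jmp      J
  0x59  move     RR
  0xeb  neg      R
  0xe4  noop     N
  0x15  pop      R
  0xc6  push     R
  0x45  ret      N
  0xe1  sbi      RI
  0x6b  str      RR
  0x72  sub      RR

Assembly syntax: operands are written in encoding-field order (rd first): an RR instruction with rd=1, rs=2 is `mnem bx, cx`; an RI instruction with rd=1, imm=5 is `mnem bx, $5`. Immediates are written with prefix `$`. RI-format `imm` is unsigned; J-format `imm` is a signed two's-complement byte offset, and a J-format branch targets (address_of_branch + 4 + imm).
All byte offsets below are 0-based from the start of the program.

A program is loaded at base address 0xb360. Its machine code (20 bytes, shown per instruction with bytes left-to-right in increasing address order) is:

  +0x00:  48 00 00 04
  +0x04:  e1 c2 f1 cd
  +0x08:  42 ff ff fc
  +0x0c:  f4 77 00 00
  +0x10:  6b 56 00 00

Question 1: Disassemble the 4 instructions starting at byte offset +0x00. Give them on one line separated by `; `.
@+00  big-endian(48 00 00 04) = 0x48000004
  op=0x48000004>>24=0x48 ⇒ je (J)
  imm@[23:0]=0x4 ⇒ $4
@+04  big-endian(e1 c2 f1 cd) = 0xe1c2f1cd
  op=0xe1c2f1cd>>24=0xe1 ⇒ sbi (RI)
  rd@[23:20]=0xc ⇒ r12
  imm@[19:0]=0x2f1cd ⇒ $192973
@+08  big-endian(42 ff ff fc) = 0x42fffffc
  op=0x42fffffc>>24=0x42 ⇒ bne (J)
  imm@[23:0]=0xfffffc (s24→-4) ⇒ $-4
@+0c  big-endian(f4 77 00 00) = 0xf4770000
  op=0xf4770000>>24=0xf4 ⇒ and (RR)
  rd@[23:20]=0x7 ⇒ sp
  rs@[19:16]=0x7 ⇒ sp

je $4; sbi r12, $192973; bne $-4; and sp, sp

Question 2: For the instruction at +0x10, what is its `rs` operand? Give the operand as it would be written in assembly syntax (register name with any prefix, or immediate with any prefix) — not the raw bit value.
bp

[10] 6b 56 00 00 → 0x6b560000
  top 8b → 0x6b → str [RR]
  rd: (w>>20)&0xf=0x5 → di
  rs: (w>>16)&0xf=0x6 → bp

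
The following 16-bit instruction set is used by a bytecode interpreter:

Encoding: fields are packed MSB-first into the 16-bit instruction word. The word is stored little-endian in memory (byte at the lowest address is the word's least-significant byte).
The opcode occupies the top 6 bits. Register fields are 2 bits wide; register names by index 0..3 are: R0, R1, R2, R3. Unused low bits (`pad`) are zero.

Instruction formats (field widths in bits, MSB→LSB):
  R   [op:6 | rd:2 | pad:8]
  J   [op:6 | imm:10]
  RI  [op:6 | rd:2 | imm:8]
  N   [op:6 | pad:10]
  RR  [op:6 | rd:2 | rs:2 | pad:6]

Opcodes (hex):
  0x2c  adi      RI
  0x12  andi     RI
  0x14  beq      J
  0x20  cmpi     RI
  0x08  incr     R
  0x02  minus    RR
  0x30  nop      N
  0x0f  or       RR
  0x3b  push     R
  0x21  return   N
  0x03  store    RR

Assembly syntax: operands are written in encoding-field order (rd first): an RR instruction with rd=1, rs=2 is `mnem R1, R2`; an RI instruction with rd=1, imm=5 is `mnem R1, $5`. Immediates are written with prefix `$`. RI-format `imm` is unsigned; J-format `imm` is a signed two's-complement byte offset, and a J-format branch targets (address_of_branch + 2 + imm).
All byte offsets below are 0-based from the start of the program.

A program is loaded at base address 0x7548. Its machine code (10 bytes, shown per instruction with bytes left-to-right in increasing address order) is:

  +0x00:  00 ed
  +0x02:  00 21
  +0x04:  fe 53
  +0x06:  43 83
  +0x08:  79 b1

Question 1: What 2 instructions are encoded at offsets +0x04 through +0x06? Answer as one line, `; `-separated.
@+04  little-endian(fe 53) = 0x53fe
  top 6b → 0x14 → beq [J]
  [9:0] imm=1022 (s10→-2) = $-2
@+06  little-endian(43 83) = 0x8343
  top 6b → 0x20 → cmpi [RI]
  [9:8] rd=3 = R3
  [7:0] imm=67 = $67

beq $-2; cmpi R3, $67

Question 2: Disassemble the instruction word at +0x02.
off 0x02: read 00 21 as little → 0x2100
  top 6b → 0x8 → incr [R]
  rd: (w>>8)&0x3=0x1 → R1

incr R1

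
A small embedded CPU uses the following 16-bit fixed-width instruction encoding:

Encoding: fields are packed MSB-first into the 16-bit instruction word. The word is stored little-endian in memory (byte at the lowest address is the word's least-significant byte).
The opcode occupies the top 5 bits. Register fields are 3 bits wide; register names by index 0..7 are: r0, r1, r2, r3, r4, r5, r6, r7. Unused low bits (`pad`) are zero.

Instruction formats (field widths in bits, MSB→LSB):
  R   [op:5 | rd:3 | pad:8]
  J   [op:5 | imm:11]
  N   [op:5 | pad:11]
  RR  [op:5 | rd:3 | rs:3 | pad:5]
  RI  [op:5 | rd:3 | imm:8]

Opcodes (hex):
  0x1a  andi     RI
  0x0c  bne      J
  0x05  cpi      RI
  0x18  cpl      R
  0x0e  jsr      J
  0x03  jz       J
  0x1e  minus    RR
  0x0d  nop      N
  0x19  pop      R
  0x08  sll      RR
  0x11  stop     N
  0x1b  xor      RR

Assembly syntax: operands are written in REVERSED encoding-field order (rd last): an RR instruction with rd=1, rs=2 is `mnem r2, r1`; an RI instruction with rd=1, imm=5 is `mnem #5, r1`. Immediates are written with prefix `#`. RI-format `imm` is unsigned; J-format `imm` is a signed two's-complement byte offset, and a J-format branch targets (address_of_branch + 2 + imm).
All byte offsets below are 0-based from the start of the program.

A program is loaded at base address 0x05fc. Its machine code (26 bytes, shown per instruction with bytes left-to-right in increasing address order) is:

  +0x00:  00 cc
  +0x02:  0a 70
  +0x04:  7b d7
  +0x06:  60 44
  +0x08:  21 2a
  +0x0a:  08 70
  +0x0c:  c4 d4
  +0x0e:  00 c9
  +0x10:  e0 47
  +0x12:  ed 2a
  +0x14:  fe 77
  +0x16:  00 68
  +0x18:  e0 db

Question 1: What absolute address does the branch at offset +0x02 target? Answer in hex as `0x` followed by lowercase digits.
0x060a

+0x02: 0a 70 ⇒ word 0x700a (little)
  op=0x700a>>11=0xe ⇒ jsr (J)
  imm: (w>>0)&0x7ff=0xa → #10
  target = base 0x05fc + off 0x02 + 2 + imm 10 = 0x060a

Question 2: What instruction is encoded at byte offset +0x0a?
+0x0a: 08 70 ⇒ word 0x7008 (little)
  top 5b → 0xe → jsr [J]
  imm: (w>>0)&0x7ff=0x8 → #8

jsr #8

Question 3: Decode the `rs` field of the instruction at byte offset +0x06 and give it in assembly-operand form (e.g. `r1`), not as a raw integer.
@+06  little-endian(60 44) = 0x4460
  top 5b → 0x8 → sll [RR]
  rd@[10:8]=0x4 ⇒ r4
  rs@[7:5]=0x3 ⇒ r3

r3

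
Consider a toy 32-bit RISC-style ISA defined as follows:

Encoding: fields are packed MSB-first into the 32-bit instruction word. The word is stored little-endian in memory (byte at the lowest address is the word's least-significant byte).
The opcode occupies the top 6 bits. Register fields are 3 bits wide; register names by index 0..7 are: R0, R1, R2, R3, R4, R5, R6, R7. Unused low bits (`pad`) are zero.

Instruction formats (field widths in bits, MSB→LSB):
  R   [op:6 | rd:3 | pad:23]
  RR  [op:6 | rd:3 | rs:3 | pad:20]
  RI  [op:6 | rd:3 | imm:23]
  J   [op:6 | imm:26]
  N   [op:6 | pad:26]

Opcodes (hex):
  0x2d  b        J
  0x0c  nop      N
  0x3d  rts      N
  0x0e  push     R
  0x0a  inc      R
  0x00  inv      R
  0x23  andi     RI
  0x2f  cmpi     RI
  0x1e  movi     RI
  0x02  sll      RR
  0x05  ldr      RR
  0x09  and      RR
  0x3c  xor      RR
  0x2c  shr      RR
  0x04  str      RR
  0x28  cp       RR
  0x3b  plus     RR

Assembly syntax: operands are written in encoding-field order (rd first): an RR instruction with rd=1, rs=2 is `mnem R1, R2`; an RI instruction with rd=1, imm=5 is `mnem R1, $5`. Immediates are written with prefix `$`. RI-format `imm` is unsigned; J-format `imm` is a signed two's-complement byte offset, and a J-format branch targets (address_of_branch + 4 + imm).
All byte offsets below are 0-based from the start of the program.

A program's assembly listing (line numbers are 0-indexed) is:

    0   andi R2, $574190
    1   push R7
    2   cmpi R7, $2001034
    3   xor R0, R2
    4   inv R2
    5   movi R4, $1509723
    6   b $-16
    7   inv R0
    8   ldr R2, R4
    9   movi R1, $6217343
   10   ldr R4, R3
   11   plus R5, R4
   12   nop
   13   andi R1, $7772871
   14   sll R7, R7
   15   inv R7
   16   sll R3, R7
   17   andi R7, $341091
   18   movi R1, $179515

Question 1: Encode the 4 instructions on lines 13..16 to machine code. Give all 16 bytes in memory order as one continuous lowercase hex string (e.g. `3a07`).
line 13 (andi): pack op=0x23:6|rd=1:3|imm=7772871:23 = 0x8cf69ac7; little→ c7 9a f6 8c
line 14 (sll): pack op=0x2:6|rd=7:3|rs=7:3|pad=0:20 = 0x0bf00000; little→ 00 00 f0 0b
line 15 (inv): pack op=0x0:6|rd=7:3|pad=0:23 = 0x03800000; little→ 00 00 80 03
line 16 (sll): pack op=0x2:6|rd=3:3|rs=7:3|pad=0:20 = 0x09f00000; little→ 00 00 f0 09

c79af68c0000f00b000080030000f009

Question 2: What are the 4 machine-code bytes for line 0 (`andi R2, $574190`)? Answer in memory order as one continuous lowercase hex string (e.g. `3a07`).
eec2088d

line 0 (andi): pack op=0x23:6|rd=2:3|imm=574190:23 = 0x8d08c2ee; little→ ee c2 08 8d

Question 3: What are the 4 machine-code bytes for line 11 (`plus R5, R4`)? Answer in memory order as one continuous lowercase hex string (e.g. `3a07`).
line 11 (plus): pack op=0x3b:6|rd=5:3|rs=4:3|pad=0:20 = 0xeec00000; little→ 00 00 c0 ee

0000c0ee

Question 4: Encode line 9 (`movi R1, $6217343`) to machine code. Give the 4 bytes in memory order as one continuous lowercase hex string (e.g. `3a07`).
9. movi fields op=0x1e:6|rd=1:3|imm=6217343:23 → word 78dede7fh → 7f de de 78

7fdede78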